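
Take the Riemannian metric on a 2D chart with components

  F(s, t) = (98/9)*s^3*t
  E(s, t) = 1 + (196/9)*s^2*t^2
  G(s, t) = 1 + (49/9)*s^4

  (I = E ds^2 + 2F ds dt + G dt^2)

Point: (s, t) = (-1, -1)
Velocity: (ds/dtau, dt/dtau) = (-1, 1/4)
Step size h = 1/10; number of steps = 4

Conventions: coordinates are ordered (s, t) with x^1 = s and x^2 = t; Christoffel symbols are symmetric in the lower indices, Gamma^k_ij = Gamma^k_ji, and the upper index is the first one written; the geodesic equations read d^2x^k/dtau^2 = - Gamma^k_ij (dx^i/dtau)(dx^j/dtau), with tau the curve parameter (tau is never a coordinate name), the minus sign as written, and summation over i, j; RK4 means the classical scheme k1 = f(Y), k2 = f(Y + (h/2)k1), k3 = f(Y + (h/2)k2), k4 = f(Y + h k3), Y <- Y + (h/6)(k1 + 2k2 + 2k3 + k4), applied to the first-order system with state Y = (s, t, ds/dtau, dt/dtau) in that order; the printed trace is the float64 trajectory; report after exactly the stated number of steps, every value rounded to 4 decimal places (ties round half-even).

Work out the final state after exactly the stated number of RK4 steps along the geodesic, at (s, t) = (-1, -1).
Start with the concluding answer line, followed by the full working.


Answer: s = -1.3825, t = -0.8902, ds/dtau = -0.9362, dt/dtau = 0.2872

f(Y) = (ds/dtau, dt/dtau, -Gamma^s_ij Y'^i Y'^j, -Gamma^t_ij Y'^i Y'^j) with the Gammas evaluated at the stage position; h = 0.100000; intermediate values shown to 6 dp
step 0: s = -1.0000, t = -1.0000, ds/dtau = -1.0000, dt/dtau = 0.2500
step 1:
  k1: at (s, t) = (-1.000000, -1.000000), (ds/dtau, dt/dtau) = (-1.000000, 0.250000); Gamma_sss = -0.771654, Gamma_sst = -0.771654, Gamma_stt = 0.000000, Gamma_tss = -0.385827, Gamma_tst = -0.385827, Gamma_ttt = 0.000000; k1 = (-1.000000, 0.250000, 0.385827, 0.192913)
  k2: at (s, t) = (-1.050000, -0.987500), (ds/dtau, dt/dtau) = (-0.980709, 0.259646); Gamma_sss = -0.718584, Gamma_sst = -0.764064, Gamma_stt = 0.000000, Gamma_tss = -0.382032, Gamma_tst = -0.406211, Gamma_ttt = 0.000000; k2 = (-0.980709, 0.259646, 0.302009, 0.160562)
  k3: at (s, t) = (-1.049035, -0.987018), (ds/dtau, dt/dtau) = (-0.984900, 0.258028); Gamma_sss = -0.719312, Gamma_sst = -0.764508, Gamma_stt = 0.000000, Gamma_tss = -0.382254, Gamma_tst = -0.406273, Gamma_ttt = 0.000000; k3 = (-0.984900, 0.258028, 0.309180, 0.164303)
  k4: at (s, t) = (-1.098490, -0.974197), (ds/dtau, dt/dtau) = (-0.969082, 0.266430); Gamma_sss = -0.670375, Gamma_sst = -0.755904, Gamma_stt = 0.000000, Gamma_tss = -0.377952, Gamma_tst = -0.426173, Gamma_ttt = 0.000000; k4 = (-0.969082, 0.266430, 0.239224, 0.134873)
  Y <- Y + (h/6)(k1 + 2k2 + 2k3 + k4): s = -1.0983, t = -0.9741, ds/dtau = -0.9692, dt/dtau = 0.2663
step 2:
  k1: at (s, t) = (-1.098338, -0.974137), (ds/dtau, dt/dtau) = (-0.969210, 0.266292); Gamma_sss = -0.670483, Gamma_sst = -0.755969, Gamma_stt = 0.000000, Gamma_tss = -0.377985, Gamma_tst = -0.426177, Gamma_ttt = 0.000000; k1 = (-0.969210, 0.266292, 0.239610, 0.135080)
  k2: at (s, t) = (-1.146799, -0.960822), (ds/dtau, dt/dtau) = (-0.957229, 0.273046); Gamma_sss = -0.625548, Gamma_sst = -0.746628, Gamma_stt = 0.000000, Gamma_tss = -0.373314, Gamma_tst = -0.445573, Gamma_ttt = 0.000000; k2 = (-0.957229, 0.273046, 0.182893, 0.109147)
  k3: at (s, t) = (-1.146200, -0.960485), (ds/dtau, dt/dtau) = (-0.960065, 0.271749); Gamma_sss = -0.625900, Gamma_sst = -0.746921, Gamma_stt = 0.000000, Gamma_tss = -0.373460, Gamma_tst = -0.445671, Gamma_ttt = 0.000000; k3 = (-0.960065, 0.271749, 0.187168, 0.111679)
  k4: at (s, t) = (-1.194345, -0.946962), (ds/dtau, dt/dtau) = (-0.950493, 0.277460); Gamma_sss = -0.584049, Gamma_sst = -0.736624, Gamma_stt = 0.000000, Gamma_tss = -0.368312, Gamma_tst = -0.464529, Gamma_ttt = 0.000000; k4 = (-0.950493, 0.277460, 0.139120, 0.087732)
  Y <- Y + (h/6)(k1 + 2k2 + 2k3 + k4): s = -1.1942, t = -0.9469, ds/dtau = -0.9506, dt/dtau = 0.2774
step 3:
  k1: at (s, t) = (-1.194243, -0.946915), (ds/dtau, dt/dtau) = (-0.950562, 0.277366); Gamma_sss = -0.584106, Gamma_sst = -0.736671, Gamma_stt = 0.000000, Gamma_tss = -0.368335, Gamma_tst = -0.464542, Gamma_ttt = 0.000000; k1 = (-0.950562, 0.277366, 0.139327, 0.087859)
  k2: at (s, t) = (-1.241771, -0.933046), (ds/dtau, dt/dtau) = (-0.943596, 0.281759); Gamma_sss = -0.545222, Gamma_sst = -0.725624, Gamma_stt = 0.000000, Gamma_tss = -0.362812, Gamma_tst = -0.482859, Gamma_ttt = 0.000000; k2 = (-0.943596, 0.281759, 0.099612, 0.066286)
  k3: at (s, t) = (-1.241423, -0.932827), (ds/dtau, dt/dtau) = (-0.945581, 0.280681); Gamma_sss = -0.545377, Gamma_sst = -0.725798, Gamma_stt = 0.000000, Gamma_tss = -0.362899, Gamma_tst = -0.482952, Gamma_ttt = 0.000000; k3 = (-0.945581, 0.280681, 0.102372, 0.068119)
  k4: at (s, t) = (-1.288801, -0.918847), (ds/dtau, dt/dtau) = (-0.940325, 0.284178); Gamma_sss = -0.508935, Gamma_sst = -0.713847, Gamma_stt = 0.000000, Gamma_tss = -0.356923, Gamma_tst = -0.500631, Gamma_ttt = 0.000000; k4 = (-0.940325, 0.284178, 0.068497, 0.048038)
  Y <- Y + (h/6)(k1 + 2k2 + 2k3 + k4): s = -1.2887, t = -0.9188, ds/dtau = -0.9404, dt/dtau = 0.2841
step 4:
  k1: at (s, t) = (-1.288730, -0.918808), (ds/dtau, dt/dtau) = (-0.940365, 0.284111); Gamma_sss = -0.508965, Gamma_sst = -0.713880, Gamma_stt = 0.000000, Gamma_tss = -0.356940, Gamma_tst = -0.500648, Gamma_ttt = 0.000000; k1 = (-0.940365, 0.284111, 0.068618, 0.048122)
  k2: at (s, t) = (-1.335749, -0.904602), (ds/dtau, dt/dtau) = (-0.936935, 0.286518); Gamma_sss = -0.474863, Gamma_sst = -0.701189, Gamma_stt = 0.000000, Gamma_tss = -0.350595, Gamma_tst = -0.517693, Gamma_ttt = 0.000000; k2 = (-0.936935, 0.286518, 0.040390, 0.029821)
  k3: at (s, t) = (-1.335577, -0.904482), (ds/dtau, dt/dtau) = (-0.938346, 0.285602); Gamma_sss = -0.474917, Gamma_sst = -0.701273, Gamma_stt = 0.000000, Gamma_tss = -0.350637, Gamma_tst = -0.517757, Gamma_ttt = 0.000000; k3 = (-0.938346, 0.285602, 0.042287, 0.031221)
  k4: at (s, t) = (-1.382565, -0.890247), (ds/dtau, dt/dtau) = (-0.936137, 0.287234); Gamma_sss = -0.442849, Gamma_sst = -0.687750, Gamma_stt = 0.000000, Gamma_tss = -0.343875, Gamma_tst = -0.534042, Gamma_ttt = 0.000000; k4 = (-0.936137, 0.287234, 0.018234, 0.014158)
  Y <- Y + (h/6)(k1 + 2k2 + 2k3 + k4): s = -1.3825, t = -0.8902, ds/dtau = -0.9362, dt/dtau = 0.2872


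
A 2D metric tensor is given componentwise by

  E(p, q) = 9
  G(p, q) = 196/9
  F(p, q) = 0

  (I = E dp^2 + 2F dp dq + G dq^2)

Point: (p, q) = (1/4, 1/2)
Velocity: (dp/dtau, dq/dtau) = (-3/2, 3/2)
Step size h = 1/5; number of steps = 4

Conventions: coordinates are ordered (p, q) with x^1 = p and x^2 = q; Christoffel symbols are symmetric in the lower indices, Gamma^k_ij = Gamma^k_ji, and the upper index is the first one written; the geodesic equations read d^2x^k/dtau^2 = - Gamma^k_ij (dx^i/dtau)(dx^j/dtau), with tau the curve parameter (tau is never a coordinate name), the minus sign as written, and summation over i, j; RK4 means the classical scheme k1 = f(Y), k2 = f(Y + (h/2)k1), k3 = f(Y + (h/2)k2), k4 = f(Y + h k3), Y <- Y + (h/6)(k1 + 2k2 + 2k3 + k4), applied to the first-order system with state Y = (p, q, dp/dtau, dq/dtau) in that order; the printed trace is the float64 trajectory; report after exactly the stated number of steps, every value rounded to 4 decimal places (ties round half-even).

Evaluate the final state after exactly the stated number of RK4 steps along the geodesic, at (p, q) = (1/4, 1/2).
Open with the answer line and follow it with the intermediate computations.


Answer: p = -0.9500, q = 1.7000, dp/dtau = -1.5000, dq/dtau = 1.5000

f(Y) = (dp/dtau, dq/dtau, -Gamma^p_ij Y'^i Y'^j, -Gamma^q_ij Y'^i Y'^j) with the Gammas evaluated at the stage position; h = 0.200000; intermediate values shown to 6 dp
step 0: p = 0.2500, q = 0.5000, dp/dtau = -1.5000, dq/dtau = 1.5000
step 1:
  k1: at (p, q) = (0.250000, 0.500000), (dp/dtau, dq/dtau) = (-1.500000, 1.500000); Gamma_ppp = 0.000000, Gamma_ppq = 0.000000, Gamma_pqq = 0.000000, Gamma_qpp = 0.000000, Gamma_qpq = 0.000000, Gamma_qqq = 0.000000; k1 = (-1.500000, 1.500000, 0.000000, 0.000000)
  k2: at (p, q) = (0.100000, 0.650000), (dp/dtau, dq/dtau) = (-1.500000, 1.500000); Gamma_ppp = 0.000000, Gamma_ppq = 0.000000, Gamma_pqq = 0.000000, Gamma_qpp = 0.000000, Gamma_qpq = 0.000000, Gamma_qqq = 0.000000; k2 = (-1.500000, 1.500000, 0.000000, 0.000000)
  k3: at (p, q) = (0.100000, 0.650000), (dp/dtau, dq/dtau) = (-1.500000, 1.500000); Gamma_ppp = 0.000000, Gamma_ppq = 0.000000, Gamma_pqq = 0.000000, Gamma_qpp = 0.000000, Gamma_qpq = 0.000000, Gamma_qqq = 0.000000; k3 = (-1.500000, 1.500000, 0.000000, 0.000000)
  k4: at (p, q) = (-0.050000, 0.800000), (dp/dtau, dq/dtau) = (-1.500000, 1.500000); Gamma_ppp = 0.000000, Gamma_ppq = 0.000000, Gamma_pqq = 0.000000, Gamma_qpp = 0.000000, Gamma_qpq = 0.000000, Gamma_qqq = 0.000000; k4 = (-1.500000, 1.500000, 0.000000, 0.000000)
  Y <- Y + (h/6)(k1 + 2k2 + 2k3 + k4): p = -0.0500, q = 0.8000, dp/dtau = -1.5000, dq/dtau = 1.5000
step 2:
  k1: at (p, q) = (-0.050000, 0.800000), (dp/dtau, dq/dtau) = (-1.500000, 1.500000); Gamma_ppp = 0.000000, Gamma_ppq = 0.000000, Gamma_pqq = 0.000000, Gamma_qpp = 0.000000, Gamma_qpq = 0.000000, Gamma_qqq = 0.000000; k1 = (-1.500000, 1.500000, 0.000000, 0.000000)
  k2: at (p, q) = (-0.200000, 0.950000), (dp/dtau, dq/dtau) = (-1.500000, 1.500000); Gamma_ppp = 0.000000, Gamma_ppq = 0.000000, Gamma_pqq = 0.000000, Gamma_qpp = 0.000000, Gamma_qpq = 0.000000, Gamma_qqq = 0.000000; k2 = (-1.500000, 1.500000, 0.000000, 0.000000)
  k3: at (p, q) = (-0.200000, 0.950000), (dp/dtau, dq/dtau) = (-1.500000, 1.500000); Gamma_ppp = 0.000000, Gamma_ppq = 0.000000, Gamma_pqq = 0.000000, Gamma_qpp = 0.000000, Gamma_qpq = 0.000000, Gamma_qqq = 0.000000; k3 = (-1.500000, 1.500000, 0.000000, 0.000000)
  k4: at (p, q) = (-0.350000, 1.100000), (dp/dtau, dq/dtau) = (-1.500000, 1.500000); Gamma_ppp = 0.000000, Gamma_ppq = 0.000000, Gamma_pqq = 0.000000, Gamma_qpp = 0.000000, Gamma_qpq = 0.000000, Gamma_qqq = 0.000000; k4 = (-1.500000, 1.500000, 0.000000, 0.000000)
  Y <- Y + (h/6)(k1 + 2k2 + 2k3 + k4): p = -0.3500, q = 1.1000, dp/dtau = -1.5000, dq/dtau = 1.5000
step 3:
  k1: at (p, q) = (-0.350000, 1.100000), (dp/dtau, dq/dtau) = (-1.500000, 1.500000); Gamma_ppp = 0.000000, Gamma_ppq = 0.000000, Gamma_pqq = 0.000000, Gamma_qpp = 0.000000, Gamma_qpq = 0.000000, Gamma_qqq = 0.000000; k1 = (-1.500000, 1.500000, 0.000000, 0.000000)
  k2: at (p, q) = (-0.500000, 1.250000), (dp/dtau, dq/dtau) = (-1.500000, 1.500000); Gamma_ppp = 0.000000, Gamma_ppq = 0.000000, Gamma_pqq = 0.000000, Gamma_qpp = 0.000000, Gamma_qpq = 0.000000, Gamma_qqq = 0.000000; k2 = (-1.500000, 1.500000, 0.000000, 0.000000)
  k3: at (p, q) = (-0.500000, 1.250000), (dp/dtau, dq/dtau) = (-1.500000, 1.500000); Gamma_ppp = 0.000000, Gamma_ppq = 0.000000, Gamma_pqq = 0.000000, Gamma_qpp = 0.000000, Gamma_qpq = 0.000000, Gamma_qqq = 0.000000; k3 = (-1.500000, 1.500000, 0.000000, 0.000000)
  k4: at (p, q) = (-0.650000, 1.400000), (dp/dtau, dq/dtau) = (-1.500000, 1.500000); Gamma_ppp = 0.000000, Gamma_ppq = 0.000000, Gamma_pqq = 0.000000, Gamma_qpp = 0.000000, Gamma_qpq = 0.000000, Gamma_qqq = 0.000000; k4 = (-1.500000, 1.500000, 0.000000, 0.000000)
  Y <- Y + (h/6)(k1 + 2k2 + 2k3 + k4): p = -0.6500, q = 1.4000, dp/dtau = -1.5000, dq/dtau = 1.5000
step 4:
  k1: at (p, q) = (-0.650000, 1.400000), (dp/dtau, dq/dtau) = (-1.500000, 1.500000); Gamma_ppp = 0.000000, Gamma_ppq = 0.000000, Gamma_pqq = 0.000000, Gamma_qpp = 0.000000, Gamma_qpq = 0.000000, Gamma_qqq = 0.000000; k1 = (-1.500000, 1.500000, 0.000000, 0.000000)
  k2: at (p, q) = (-0.800000, 1.550000), (dp/dtau, dq/dtau) = (-1.500000, 1.500000); Gamma_ppp = 0.000000, Gamma_ppq = 0.000000, Gamma_pqq = 0.000000, Gamma_qpp = 0.000000, Gamma_qpq = 0.000000, Gamma_qqq = 0.000000; k2 = (-1.500000, 1.500000, 0.000000, 0.000000)
  k3: at (p, q) = (-0.800000, 1.550000), (dp/dtau, dq/dtau) = (-1.500000, 1.500000); Gamma_ppp = 0.000000, Gamma_ppq = 0.000000, Gamma_pqq = 0.000000, Gamma_qpp = 0.000000, Gamma_qpq = 0.000000, Gamma_qqq = 0.000000; k3 = (-1.500000, 1.500000, 0.000000, 0.000000)
  k4: at (p, q) = (-0.950000, 1.700000), (dp/dtau, dq/dtau) = (-1.500000, 1.500000); Gamma_ppp = 0.000000, Gamma_ppq = 0.000000, Gamma_pqq = 0.000000, Gamma_qpp = 0.000000, Gamma_qpq = 0.000000, Gamma_qqq = 0.000000; k4 = (-1.500000, 1.500000, 0.000000, 0.000000)
  Y <- Y + (h/6)(k1 + 2k2 + 2k3 + k4): p = -0.9500, q = 1.7000, dp/dtau = -1.5000, dq/dtau = 1.5000


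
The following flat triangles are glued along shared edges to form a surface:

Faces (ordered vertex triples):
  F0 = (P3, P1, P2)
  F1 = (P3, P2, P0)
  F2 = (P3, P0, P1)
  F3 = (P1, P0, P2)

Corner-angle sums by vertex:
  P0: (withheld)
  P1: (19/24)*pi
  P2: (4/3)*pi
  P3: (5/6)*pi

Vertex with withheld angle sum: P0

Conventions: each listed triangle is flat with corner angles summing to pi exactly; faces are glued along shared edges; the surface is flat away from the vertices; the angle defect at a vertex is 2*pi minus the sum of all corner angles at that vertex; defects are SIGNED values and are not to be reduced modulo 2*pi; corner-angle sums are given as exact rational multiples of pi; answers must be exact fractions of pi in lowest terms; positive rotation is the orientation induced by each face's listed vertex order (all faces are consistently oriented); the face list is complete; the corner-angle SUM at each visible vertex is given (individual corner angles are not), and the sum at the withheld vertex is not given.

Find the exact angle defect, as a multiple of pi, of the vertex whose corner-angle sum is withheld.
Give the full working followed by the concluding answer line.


V = 4, E = 6, F = 4; chi = V - E + F = 2
Gauss-Bonnet: total defect = 2*pi*chi = 4*pi; visible defects sum to (73/24)*pi

Answer: defect(P0) = (23/24)*pi


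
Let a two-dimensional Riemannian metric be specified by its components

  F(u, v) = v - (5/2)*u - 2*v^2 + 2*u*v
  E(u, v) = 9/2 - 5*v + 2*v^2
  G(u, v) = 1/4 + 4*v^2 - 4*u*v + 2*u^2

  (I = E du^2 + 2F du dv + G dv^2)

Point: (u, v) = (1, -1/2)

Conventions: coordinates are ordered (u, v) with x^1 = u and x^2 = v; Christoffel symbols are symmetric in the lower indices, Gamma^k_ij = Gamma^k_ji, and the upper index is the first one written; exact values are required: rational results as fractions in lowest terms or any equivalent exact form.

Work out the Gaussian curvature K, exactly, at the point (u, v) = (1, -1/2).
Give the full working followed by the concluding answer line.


E = 15/2, F = -9/2, G = 21/4, EG - F^2 = 153/8 at the point
E_u = 0, E_v = -7, F_u = -7/2, F_v = 5, G_u = 6, G_v = -8
E_vv = 4, F_uv = 2, G_uu = 4
Evaluate Brioschi's two determinant matrices M1, M2 and divide by (EG - F^2)^2.
M1 = [[-E_vv/2 + F_uv - G_uu/2, E_u/2, F_u - E_v/2], [F_v - G_u/2, E, F], [G_v/2, F, G]] = [[-2, 0, 0], [2, 15/2, -9/2], [-4, -9/2, 21/4]]; det M1 = -153/4
M2 = [[0, E_v/2, G_u/2], [E_v/2, E, F], [G_u/2, F, G]] = [[0, -7/2, 3], [-7/2, 15/2, -9/2], [3, -9/2, 21/4]]; det M2 = -597/16
det M1 - det M2 = -15/16; K = -15/16 / (153/8)^2 = -20/7803

Answer: K = -20/7803


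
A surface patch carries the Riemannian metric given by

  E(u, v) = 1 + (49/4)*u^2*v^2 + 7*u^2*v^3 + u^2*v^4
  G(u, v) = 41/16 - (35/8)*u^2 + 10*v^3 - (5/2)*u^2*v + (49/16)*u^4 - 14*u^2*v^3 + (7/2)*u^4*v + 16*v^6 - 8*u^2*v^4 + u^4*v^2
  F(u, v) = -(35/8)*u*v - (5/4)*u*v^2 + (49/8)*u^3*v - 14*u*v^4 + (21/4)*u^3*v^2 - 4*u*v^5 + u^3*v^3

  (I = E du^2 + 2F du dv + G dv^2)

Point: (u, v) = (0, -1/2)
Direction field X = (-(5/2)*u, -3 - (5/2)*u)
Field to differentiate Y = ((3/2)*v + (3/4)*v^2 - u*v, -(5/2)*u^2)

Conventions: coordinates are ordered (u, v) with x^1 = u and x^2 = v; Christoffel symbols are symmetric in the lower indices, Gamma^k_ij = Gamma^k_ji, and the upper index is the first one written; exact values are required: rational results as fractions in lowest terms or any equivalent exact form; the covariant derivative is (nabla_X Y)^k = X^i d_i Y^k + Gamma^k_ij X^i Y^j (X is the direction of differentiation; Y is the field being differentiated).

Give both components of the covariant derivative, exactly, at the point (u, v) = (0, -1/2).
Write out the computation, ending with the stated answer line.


E = 1, F = 0, G = 25/16 at the point
E_u = 0, E_v = 0, F_u = 9/8, F_v = 0, G_u = 0, G_v = 9/2
EG - F^2 = 25/16;  g^inv = (16/25) * [[25/16, 0], [0, 1]]
first-kind symbols [ij,l] = (1/2)(d_i g_jl + d_j g_il - d_l g_ij): [uu,u] = E_u/2 = 0, [uu,v] = F_u - E_v/2 = 9/8, [uv,u] = E_v/2 = 0, [uv,v] = G_u/2 = 0, [vv,u] = F_v - G_u/2 = 0, [vv,v] = G_v/2 = 9/4
Gamma^u_ij = (G*[ij,u] - F*[ij,v])/(EG - F^2), Gamma^v_ij = (E*[ij,v] - F*[ij,u])/(EG - F^2)
Gamma_uuu = 0, Gamma_uuv = 0, Gamma_uvv = 0, Gamma_vuu = 18/25, Gamma_vuv = 0, Gamma_vvv = 36/25
X = (0, -3), Y = (-9/16, 0) at the point

Answer: (nabla_X Y)^u = -9/4, (nabla_X Y)^v = 0


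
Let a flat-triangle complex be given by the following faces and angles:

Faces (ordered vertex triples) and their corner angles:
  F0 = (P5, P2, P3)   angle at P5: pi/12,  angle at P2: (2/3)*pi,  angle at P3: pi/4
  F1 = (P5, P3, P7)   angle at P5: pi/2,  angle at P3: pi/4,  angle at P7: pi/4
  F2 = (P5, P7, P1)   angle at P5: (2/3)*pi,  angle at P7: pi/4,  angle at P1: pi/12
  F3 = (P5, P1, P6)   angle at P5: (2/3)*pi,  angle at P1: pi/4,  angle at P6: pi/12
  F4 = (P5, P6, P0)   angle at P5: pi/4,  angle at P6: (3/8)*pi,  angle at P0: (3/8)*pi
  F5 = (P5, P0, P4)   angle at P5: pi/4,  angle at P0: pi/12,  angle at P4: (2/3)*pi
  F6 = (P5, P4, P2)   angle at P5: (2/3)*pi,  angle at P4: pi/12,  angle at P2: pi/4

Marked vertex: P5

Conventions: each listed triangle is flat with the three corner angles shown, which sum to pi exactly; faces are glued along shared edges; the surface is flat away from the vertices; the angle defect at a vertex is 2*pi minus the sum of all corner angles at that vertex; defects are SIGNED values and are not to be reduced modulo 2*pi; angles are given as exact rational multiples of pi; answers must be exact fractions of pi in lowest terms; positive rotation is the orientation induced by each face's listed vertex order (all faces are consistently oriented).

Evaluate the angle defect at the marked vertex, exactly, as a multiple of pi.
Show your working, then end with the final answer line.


Sum of corner angles at P5: (37/12)*pi
defect = 2*pi - (37/12)*pi

Answer: defect(P5) = (-13/12)*pi


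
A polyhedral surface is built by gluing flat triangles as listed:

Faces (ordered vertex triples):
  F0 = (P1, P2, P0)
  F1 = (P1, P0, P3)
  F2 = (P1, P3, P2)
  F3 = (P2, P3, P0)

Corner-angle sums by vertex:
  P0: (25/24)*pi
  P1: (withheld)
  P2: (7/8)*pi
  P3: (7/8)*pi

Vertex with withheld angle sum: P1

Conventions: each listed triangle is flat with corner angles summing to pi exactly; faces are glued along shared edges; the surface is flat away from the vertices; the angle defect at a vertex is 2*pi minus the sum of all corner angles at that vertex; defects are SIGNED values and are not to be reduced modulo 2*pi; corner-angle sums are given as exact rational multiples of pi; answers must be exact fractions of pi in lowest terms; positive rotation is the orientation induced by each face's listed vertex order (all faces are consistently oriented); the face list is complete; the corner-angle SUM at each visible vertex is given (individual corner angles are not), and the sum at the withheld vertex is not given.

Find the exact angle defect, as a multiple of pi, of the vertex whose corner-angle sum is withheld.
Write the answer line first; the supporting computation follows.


Answer: defect(P1) = (19/24)*pi

V = 4, E = 6, F = 4; chi = V - E + F = 2
Gauss-Bonnet: total defect = 2*pi*chi = 4*pi; visible defects sum to (77/24)*pi


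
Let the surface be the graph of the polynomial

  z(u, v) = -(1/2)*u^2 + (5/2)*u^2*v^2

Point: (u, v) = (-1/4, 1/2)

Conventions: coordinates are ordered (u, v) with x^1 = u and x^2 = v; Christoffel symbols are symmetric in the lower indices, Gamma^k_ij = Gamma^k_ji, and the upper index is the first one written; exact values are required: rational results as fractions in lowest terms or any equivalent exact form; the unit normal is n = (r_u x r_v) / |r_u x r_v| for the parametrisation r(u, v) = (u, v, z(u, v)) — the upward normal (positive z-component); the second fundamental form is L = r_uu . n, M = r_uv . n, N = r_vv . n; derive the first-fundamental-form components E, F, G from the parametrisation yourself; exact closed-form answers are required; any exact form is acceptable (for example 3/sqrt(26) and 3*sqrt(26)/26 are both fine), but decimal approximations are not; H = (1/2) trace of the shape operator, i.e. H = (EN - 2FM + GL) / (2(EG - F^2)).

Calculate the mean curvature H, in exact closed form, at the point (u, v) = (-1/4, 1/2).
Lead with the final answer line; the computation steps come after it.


Answer: H = 8936*sqrt(13)/123201

z_u = -1/16, z_v = 5/32, z_uu = 1/4, z_uv = -5/4, z_vv = 5/16
E = 257/256, F = -5/512, G = 1049/1024; answer radicand W^2 = 1053/1024
unnormalised second-form numerators: l = 1/4, m = -5/4, n = 5/16; L = l/sqrt(1053/1024), and similarly M = m/sqrt(W^2), N = n/sqrt(W^2)
H = (E*n - 2*F*m + G*l) / (2*(EG - F^2)*sqrt(W^2)); E*n - 2*F*m + G*l = 1117/2048, EG - F^2 = 1053/1024, so H = (1117/4212)/sqrt(1053/1024)


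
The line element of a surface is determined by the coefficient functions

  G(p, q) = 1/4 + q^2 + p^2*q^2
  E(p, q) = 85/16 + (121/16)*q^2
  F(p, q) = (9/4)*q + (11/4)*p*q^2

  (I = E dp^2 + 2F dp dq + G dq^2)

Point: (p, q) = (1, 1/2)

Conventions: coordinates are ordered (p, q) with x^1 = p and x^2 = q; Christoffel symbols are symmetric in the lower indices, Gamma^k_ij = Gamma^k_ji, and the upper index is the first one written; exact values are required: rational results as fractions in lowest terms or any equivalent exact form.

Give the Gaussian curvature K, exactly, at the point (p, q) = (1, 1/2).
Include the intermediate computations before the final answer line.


E = 461/64, F = 29/16, G = 3/4, EG - F^2 = 271/128 at the point
E_p = 0, E_q = 121/16, F_p = 11/16, F_q = 5, G_p = 1/2, G_q = 2
E_qq = 121/8, F_pq = 11/4, G_pp = 1/2
Evaluate Brioschi's two determinant matrices M1, M2 and divide by (EG - F^2)^2.
M1 = [[-E_qq/2 + F_pq - G_pp/2, E_p/2, F_p - E_q/2], [F_q - G_p/2, E, F], [G_q/2, F, G]] = [[-81/16, 0, -99/32], [19/4, 461/64, 29/16], [1, 29/16, 3/4]]; det M1 = -30861/2048
M2 = [[0, E_q/2, G_p/2], [E_q/2, E, F], [G_p/2, F, G]] = [[0, 121/32, 1/4], [121/32, 461/64, 29/16], [1/4, 29/16, 3/4]]; det M2 = -31731/4096
det M1 - det M2 = -29991/4096; K = -29991/4096 / (271/128)^2 = -119964/73441

Answer: K = -119964/73441


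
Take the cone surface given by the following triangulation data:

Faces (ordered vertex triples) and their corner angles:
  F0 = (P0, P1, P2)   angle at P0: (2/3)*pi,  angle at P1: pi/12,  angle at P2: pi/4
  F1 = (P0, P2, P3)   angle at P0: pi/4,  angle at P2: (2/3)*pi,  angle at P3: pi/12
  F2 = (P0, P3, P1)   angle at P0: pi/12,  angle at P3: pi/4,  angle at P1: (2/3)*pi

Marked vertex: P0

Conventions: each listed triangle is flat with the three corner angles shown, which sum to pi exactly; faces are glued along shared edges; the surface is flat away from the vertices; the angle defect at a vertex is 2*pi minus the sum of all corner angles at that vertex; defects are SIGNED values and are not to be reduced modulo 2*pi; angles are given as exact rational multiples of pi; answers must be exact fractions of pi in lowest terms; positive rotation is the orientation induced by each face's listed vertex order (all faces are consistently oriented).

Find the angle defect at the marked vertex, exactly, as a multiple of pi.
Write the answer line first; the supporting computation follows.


Answer: defect(P0) = pi

Sum of corner angles at P0: pi
defect = 2*pi - pi


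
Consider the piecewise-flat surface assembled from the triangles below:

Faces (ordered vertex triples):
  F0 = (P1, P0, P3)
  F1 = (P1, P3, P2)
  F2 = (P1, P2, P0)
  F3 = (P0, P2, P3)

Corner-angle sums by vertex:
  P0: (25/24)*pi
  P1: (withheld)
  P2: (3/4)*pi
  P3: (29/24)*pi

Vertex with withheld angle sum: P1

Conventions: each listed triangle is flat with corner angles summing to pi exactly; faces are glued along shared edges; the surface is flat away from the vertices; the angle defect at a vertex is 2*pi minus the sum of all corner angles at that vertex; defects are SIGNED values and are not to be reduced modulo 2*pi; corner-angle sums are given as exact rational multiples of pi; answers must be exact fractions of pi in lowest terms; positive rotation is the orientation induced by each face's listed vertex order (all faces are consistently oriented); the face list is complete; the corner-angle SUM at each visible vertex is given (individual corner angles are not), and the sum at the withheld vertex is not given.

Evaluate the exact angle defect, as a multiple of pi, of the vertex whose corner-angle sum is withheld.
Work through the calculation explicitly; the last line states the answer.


V = 4, E = 6, F = 4; chi = V - E + F = 2
Gauss-Bonnet: total defect = 2*pi*chi = 4*pi; visible defects sum to 3*pi

Answer: defect(P1) = pi


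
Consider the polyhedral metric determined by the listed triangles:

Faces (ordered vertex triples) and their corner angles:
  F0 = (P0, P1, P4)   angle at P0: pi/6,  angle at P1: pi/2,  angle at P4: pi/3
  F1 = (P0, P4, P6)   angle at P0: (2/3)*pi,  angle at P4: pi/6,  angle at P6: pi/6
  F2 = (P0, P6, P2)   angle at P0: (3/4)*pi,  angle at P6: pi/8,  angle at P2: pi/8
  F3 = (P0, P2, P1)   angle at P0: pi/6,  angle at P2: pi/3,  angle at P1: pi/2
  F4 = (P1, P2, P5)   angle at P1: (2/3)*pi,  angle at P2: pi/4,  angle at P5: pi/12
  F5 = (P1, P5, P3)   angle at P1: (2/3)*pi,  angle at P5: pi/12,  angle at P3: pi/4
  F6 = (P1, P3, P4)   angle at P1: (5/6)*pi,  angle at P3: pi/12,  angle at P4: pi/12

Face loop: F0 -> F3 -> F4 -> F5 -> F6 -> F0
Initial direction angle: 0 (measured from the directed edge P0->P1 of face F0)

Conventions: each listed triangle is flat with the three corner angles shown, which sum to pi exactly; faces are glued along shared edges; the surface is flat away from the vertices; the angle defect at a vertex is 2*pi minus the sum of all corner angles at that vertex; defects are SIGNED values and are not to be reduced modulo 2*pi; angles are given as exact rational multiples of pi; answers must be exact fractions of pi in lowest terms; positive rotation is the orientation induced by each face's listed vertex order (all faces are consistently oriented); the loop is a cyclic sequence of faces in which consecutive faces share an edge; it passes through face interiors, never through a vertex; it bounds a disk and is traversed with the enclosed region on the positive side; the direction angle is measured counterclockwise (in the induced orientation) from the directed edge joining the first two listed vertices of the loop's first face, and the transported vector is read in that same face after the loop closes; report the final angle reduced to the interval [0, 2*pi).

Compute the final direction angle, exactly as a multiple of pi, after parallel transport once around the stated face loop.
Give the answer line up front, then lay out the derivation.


Answer: final direction angle = (5/6)*pi

enclosed vertex P1: corner angles sum to (19/6)*pi, defect = 2*pi - (19/6)*pi = (-7/6)*pi
by Gauss-Bonnet the loop rotates the vector by the enclosed defect sum (positive orientation, mod 2*pi)
final angle = 0 - (7/6)*pi = (5/6)*pi (mod 2*pi)


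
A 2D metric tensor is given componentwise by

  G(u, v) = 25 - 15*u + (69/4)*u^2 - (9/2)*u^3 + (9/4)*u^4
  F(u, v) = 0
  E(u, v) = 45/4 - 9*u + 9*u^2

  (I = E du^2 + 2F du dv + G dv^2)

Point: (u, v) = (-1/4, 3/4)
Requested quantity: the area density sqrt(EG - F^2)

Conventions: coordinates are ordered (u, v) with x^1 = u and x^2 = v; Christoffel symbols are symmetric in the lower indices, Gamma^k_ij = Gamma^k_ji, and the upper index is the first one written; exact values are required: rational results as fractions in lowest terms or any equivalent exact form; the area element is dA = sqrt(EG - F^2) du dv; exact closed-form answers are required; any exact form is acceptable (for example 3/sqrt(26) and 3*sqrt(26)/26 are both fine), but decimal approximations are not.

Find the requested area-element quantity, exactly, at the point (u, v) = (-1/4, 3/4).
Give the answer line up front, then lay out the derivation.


Answer: sqrt(EG - F^2) = 2625/128

E = 225/16, F = 0, G = 30625/1024; EG - F^2 = 6890625/16384


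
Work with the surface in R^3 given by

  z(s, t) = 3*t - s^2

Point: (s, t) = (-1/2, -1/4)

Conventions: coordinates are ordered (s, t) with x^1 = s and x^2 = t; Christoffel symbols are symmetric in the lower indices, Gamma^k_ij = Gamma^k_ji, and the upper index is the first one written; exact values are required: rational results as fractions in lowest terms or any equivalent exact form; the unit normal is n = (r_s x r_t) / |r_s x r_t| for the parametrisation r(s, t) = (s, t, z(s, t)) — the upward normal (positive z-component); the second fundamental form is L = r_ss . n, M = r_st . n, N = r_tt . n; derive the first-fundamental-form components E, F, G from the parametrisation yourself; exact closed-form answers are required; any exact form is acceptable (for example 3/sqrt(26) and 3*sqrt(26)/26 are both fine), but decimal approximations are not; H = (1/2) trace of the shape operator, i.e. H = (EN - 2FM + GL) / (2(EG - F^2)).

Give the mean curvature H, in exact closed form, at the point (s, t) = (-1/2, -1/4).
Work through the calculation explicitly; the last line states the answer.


z_s = 1, z_t = 3, z_ss = -2, z_st = 0, z_tt = 0
E = 2, F = 3, G = 10; answer radicand W^2 = 11
unnormalised second-form numerators: l = -2, m = 0, n = 0; L = l/sqrt(11), and similarly M = m/sqrt(W^2), N = n/sqrt(W^2)
H = (E*n - 2*F*m + G*l) / (2*(EG - F^2)*sqrt(W^2)); E*n - 2*F*m + G*l = -20, EG - F^2 = 11, so H = (-10/11)/sqrt(11)

Answer: H = -10*sqrt(11)/121


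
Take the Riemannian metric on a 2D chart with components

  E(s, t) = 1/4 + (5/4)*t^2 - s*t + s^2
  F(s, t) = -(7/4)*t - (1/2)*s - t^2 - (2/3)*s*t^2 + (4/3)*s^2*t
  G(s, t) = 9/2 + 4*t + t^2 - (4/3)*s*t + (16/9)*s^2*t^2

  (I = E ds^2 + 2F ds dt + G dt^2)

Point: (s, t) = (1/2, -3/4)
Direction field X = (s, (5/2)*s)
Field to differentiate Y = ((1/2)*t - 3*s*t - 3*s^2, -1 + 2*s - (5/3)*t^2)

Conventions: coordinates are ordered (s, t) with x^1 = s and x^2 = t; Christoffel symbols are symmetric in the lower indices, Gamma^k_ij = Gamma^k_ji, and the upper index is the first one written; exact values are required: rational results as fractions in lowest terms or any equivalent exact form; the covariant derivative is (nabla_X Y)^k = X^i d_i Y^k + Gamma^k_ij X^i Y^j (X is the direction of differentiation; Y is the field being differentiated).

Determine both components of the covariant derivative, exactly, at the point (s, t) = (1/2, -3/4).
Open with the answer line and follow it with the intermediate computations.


Answer: (nabla_X Y)^s = -4296/4541, (nabla_X Y)^t = 268841/72656

E = 101/64, F = 1/16, G = 45/16 at the point
E_s = 7/4, E_t = -19/8, F_s = -15/8, F_t = 7/12, G_s = 2, G_t = 7/6
EG - F^2 = 4541/1024;  g^inv = (1024/4541) * [[45/16, -1/16], [-1/16, 101/64]]
first-kind symbols [ij,l] = (1/2)(d_i g_jl + d_j g_il - d_l g_ij): [ss,s] = E_s/2 = 7/8, [ss,t] = F_s - E_t/2 = -11/16, [st,s] = E_t/2 = -19/16, [st,t] = G_s/2 = 1, [tt,s] = F_t - G_s/2 = -5/12, [tt,t] = G_t/2 = 7/12
Gamma^s_ij = (G*[ij,s] - F*[ij,t])/(EG - F^2), Gamma^t_ij = (E*[ij,t] - F*[ij,s])/(EG - F^2)
Gamma_sss = 2564/4541, Gamma_sst = -3484/4541, Gamma_stt = -3712/13623, Gamma_tss = -1167/4541, Gamma_tst = 1692/4541, Gamma_ttt = 2908/13623
X = (1/2, 5/4), Y = (0, -15/16) at the point


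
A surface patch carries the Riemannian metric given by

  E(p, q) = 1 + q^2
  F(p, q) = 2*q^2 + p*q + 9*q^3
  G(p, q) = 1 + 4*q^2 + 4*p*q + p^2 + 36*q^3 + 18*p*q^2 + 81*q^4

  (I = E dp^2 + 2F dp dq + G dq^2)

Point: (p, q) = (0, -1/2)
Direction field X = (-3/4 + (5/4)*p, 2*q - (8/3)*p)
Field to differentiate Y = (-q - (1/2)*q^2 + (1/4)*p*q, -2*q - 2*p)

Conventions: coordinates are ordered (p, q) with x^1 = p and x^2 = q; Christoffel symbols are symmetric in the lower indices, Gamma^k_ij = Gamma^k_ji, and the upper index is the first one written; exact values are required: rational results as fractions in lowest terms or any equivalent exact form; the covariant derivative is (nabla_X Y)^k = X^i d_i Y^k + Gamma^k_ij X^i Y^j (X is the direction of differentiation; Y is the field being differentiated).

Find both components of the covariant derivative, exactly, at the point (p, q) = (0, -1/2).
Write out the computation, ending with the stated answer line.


E = 5/4, F = -5/8, G = 41/16 at the point
E_p = 0, E_q = -1, F_p = -1/2, F_q = 19/4, G_p = 5/2, G_q = -35/2
EG - F^2 = 45/16;  g^inv = (16/45) * [[41/16, 5/8], [5/8, 5/4]]
first-kind symbols [ij,l] = (1/2)(d_i g_jl + d_j g_il - d_l g_ij): [pp,p] = E_p/2 = 0, [pp,q] = F_p - E_q/2 = 0, [pq,p] = E_q/2 = -1/2, [pq,q] = G_p/2 = 5/4, [qq,p] = F_q - G_p/2 = 7/2, [qq,q] = G_q/2 = -35/4
Gamma^p_ij = (G*[ij,p] - F*[ij,q])/(EG - F^2), Gamma^q_ij = (E*[ij,q] - F*[ij,p])/(EG - F^2)
Gamma_ppp = 0, Gamma_ppq = -8/45, Gamma_pqq = 56/45, Gamma_qpp = 0, Gamma_qpq = 4/9, Gamma_qqq = -28/9
X = (-3/4, -1), Y = (3/8, 1) at the point

Answer: (nabla_X Y)^p = -649/1440, (nabla_X Y)^q = 55/9


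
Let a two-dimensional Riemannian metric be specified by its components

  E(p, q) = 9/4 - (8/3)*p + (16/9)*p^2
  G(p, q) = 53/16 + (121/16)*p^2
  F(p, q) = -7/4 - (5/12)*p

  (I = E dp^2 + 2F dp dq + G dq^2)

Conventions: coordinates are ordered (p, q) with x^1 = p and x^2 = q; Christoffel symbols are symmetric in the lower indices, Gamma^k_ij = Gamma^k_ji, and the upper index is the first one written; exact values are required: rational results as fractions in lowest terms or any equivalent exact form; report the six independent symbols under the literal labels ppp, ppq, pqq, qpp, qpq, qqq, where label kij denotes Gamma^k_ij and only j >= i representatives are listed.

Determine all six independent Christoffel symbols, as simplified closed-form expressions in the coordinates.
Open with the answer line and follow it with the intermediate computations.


Answer: Gamma_ppp = (7744*p^3 - 5808*p^2 + 3292*p - 2964)/(7744*p^4 - 11616*p^3 + 13093*p^2 - 5928*p + 2529), Gamma_ppq = (1815*p^2 + 7623*p)/(7744*p^4 - 11616*p^3 + 13093*p^2 - 5928*p + 2529), Gamma_pqq = (-131769*p^3 - 57717*p)/(30976*p^4 - 46464*p^3 + 52372*p^2 - 23712*p + 10116), Gamma_qpp = (2112*p - 1884)/(7744*p^4 - 11616*p^3 + 13093*p^2 - 5928*p + 2529), Gamma_qpq = (7744*p^3 - 11616*p^2 + 9801*p)/(7744*p^4 - 11616*p^3 + 13093*p^2 - 5928*p + 2529), Gamma_qqq = (-1815*p^2 - 7623*p)/(7744*p^4 - 11616*p^3 + 13093*p^2 - 5928*p + 2529)

E = 9/4 - (8/3)*p + (16/9)*p^2; F = -7/4 - (5/12)*p; G = 53/16 + (121/16)*p^2
Gamma^k_ij = (1/2) g^{kl} (d_i g_jl + d_j g_il - d_l g_ij), with g^inv = (1/(EG-F^2)) [[G, -F], [-F, E]]
first partials: E_p = -8/3 + (32/9)*p, E_q = 0, F_p = -5/12, F_q = 0, G_p = (121/8)*p, G_q = 0
D = EG - F^2 = 281/64 - (247/24)*p + (13093/576)*p^2 - (121/6)*p^3 + (121/9)*p^4
expanded: Gamma^p_pp = (G E_p - 2F F_p + F E_q)/(2D), Gamma^p_pq = (G E_q - F G_p)/(2D), Gamma^p_qq = (2G F_q - G G_p - F G_q)/(2D), Gamma^q_pp = (2E F_p - E E_q - F E_p)/(2D), Gamma^q_pq = (E G_p - F E_q)/(2D), Gamma^q_qq = (E G_q - 2F F_q + F G_p)/(2D); substitute and cancel common factors


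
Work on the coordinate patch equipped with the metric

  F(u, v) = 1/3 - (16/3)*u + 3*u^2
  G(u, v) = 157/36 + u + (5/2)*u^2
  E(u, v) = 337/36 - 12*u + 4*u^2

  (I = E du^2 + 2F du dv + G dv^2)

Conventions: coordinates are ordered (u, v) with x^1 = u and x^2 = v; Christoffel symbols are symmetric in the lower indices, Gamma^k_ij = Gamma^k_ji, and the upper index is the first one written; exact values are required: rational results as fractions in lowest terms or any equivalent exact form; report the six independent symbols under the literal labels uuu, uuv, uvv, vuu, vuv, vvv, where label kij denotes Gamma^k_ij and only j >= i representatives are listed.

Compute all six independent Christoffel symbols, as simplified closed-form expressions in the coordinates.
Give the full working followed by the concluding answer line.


E = 337/36 - 12*u + 4*u^2; F = 1/3 - (16/3)*u + 3*u^2; G = 157/36 + u + (5/2)*u^2
Gamma^k_ij = (1/2) g^{kl} (d_i g_jl + d_j g_il - d_l g_ij), with g^inv = (1/(EG-F^2)) [[G, -F], [-F, E]]
first partials: E_u = -12 + 8*u, E_v = 0, F_u = -16/3 + 6*u, F_v = 0, G_u = 1 + 5*u, G_v = 0
D = EG - F^2 = 52765/1296 - (473/12)*u - (115/72)*u^2 + 6*u^3 + u^4
expanded: Gamma^u_uu = (G E_u - 2F F_u + F E_v)/(2D), Gamma^u_uv = (G E_v - F G_u)/(2D), Gamma^u_vv = (2G F_v - G G_u - F G_v)/(2D), Gamma^v_uu = (2E F_u - E E_v - F E_u)/(2D), Gamma^v_uv = (E G_u - F E_v)/(2D), Gamma^v_vv = (E G_v - 2F F_v + F G_u)/(2D); substitute and cancel common factors

Answer: Gamma_uuu = (-10368*u^3 + 47952*u^2 - 24624*u - 31608)/(1296*u^4 + 7776*u^3 - 2070*u^2 - 51084*u + 52765), Gamma_uuv = (-9720*u^3 + 15336*u^2 + 2376*u - 216)/(1296*u^4 + 7776*u^3 - 2070*u^2 - 51084*u + 52765), Gamma_uvv = (-8100*u^3 - 4860*u^2 - 14778*u - 2826)/(1296*u^4 + 7776*u^3 - 2070*u^2 - 51084*u + 52765), Gamma_vuu = (15552*u^3 - 69984*u^2 + 112536*u - 62112)/(1296*u^4 + 7776*u^3 - 2070*u^2 - 51084*u + 52765), Gamma_vuv = (12960*u^3 - 36288*u^2 + 22554*u + 6066)/(1296*u^4 + 7776*u^3 - 2070*u^2 - 51084*u + 52765), Gamma_vvv = (9720*u^3 - 15336*u^2 - 2376*u + 216)/(1296*u^4 + 7776*u^3 - 2070*u^2 - 51084*u + 52765)


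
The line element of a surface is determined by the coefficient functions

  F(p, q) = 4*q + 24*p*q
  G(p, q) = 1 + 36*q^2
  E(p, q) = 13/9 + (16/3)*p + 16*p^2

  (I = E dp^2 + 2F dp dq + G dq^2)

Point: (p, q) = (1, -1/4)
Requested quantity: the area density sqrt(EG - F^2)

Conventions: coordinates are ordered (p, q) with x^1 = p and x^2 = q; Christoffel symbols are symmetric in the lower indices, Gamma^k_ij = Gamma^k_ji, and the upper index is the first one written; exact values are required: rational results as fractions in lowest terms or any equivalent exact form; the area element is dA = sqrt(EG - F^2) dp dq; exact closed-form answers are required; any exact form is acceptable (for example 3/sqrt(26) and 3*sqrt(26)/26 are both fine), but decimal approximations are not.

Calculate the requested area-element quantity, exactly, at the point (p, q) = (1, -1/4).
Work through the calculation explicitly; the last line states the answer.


E = 205/9, F = -7, G = 13/4; EG - F^2 = 901/36

Answer: sqrt(EG - F^2) = sqrt(901)/6


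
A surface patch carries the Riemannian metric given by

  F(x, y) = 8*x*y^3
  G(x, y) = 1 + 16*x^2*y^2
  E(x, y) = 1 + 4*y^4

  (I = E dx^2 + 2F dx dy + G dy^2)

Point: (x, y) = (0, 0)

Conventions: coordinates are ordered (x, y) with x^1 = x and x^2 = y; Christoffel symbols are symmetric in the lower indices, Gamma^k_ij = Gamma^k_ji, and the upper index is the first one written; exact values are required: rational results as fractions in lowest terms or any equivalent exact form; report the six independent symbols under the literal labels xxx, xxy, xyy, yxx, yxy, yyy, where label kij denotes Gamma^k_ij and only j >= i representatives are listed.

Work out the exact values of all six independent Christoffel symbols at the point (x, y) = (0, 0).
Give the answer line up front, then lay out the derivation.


Answer: Gamma_xxx = 0, Gamma_xxy = 0, Gamma_xyy = 0, Gamma_yxx = 0, Gamma_yxy = 0, Gamma_yyy = 0

E = 1, F = 0, G = 1 at the point
E_x = 0, E_y = 0, F_x = 0, F_y = 0, G_x = 0, G_y = 0
EG - F^2 = 1;  g^inv = (1) * [[1, 0], [0, 1]]
first-kind symbols [ij,l] = (1/2)(d_i g_jl + d_j g_il - d_l g_ij): [xx,x] = E_x/2 = 0, [xx,y] = F_x - E_y/2 = 0, [xy,x] = E_y/2 = 0, [xy,y] = G_x/2 = 0, [yy,x] = F_y - G_x/2 = 0, [yy,y] = G_y/2 = 0
Gamma^x_ij = (G*[ij,x] - F*[ij,y])/(EG - F^2), Gamma^y_ij = (E*[ij,y] - F*[ij,x])/(EG - F^2)


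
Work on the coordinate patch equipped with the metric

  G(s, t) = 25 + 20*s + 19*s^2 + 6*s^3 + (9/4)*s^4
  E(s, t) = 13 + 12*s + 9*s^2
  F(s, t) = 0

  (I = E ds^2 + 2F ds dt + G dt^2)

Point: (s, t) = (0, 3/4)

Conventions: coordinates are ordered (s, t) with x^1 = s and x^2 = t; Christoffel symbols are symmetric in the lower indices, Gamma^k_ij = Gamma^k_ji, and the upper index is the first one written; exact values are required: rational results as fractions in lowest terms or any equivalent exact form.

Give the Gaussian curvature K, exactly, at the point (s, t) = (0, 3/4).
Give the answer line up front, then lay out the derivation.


Answer: K = -27/845

E = 13, F = 0, G = 25, EG - F^2 = 325 at the point
E_s = 12, E_t = 0, F_s = 0, F_t = 0, G_s = 20, G_t = 0
E_tt = 0, F_st = 0, G_ss = 38
Evaluate Brioschi's two determinant matrices M1, M2 and divide by (EG - F^2)^2.
M1 = [[-E_tt/2 + F_st - G_ss/2, E_s/2, F_s - E_t/2], [F_t - G_s/2, E, F], [G_t/2, F, G]] = [[-19, 6, 0], [-10, 13, 0], [0, 0, 25]]; det M1 = -4675
M2 = [[0, E_t/2, G_s/2], [E_t/2, E, F], [G_s/2, F, G]] = [[0, 0, 10], [0, 13, 0], [10, 0, 25]]; det M2 = -1300
det M1 - det M2 = -3375; K = -3375 / (325)^2 = -27/845
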